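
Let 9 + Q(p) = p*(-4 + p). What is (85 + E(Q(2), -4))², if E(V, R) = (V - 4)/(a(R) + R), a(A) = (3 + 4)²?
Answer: 14500864/2025 ≈ 7160.9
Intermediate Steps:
Q(p) = -9 + p*(-4 + p)
a(A) = 49 (a(A) = 7² = 49)
E(V, R) = (-4 + V)/(49 + R) (E(V, R) = (V - 4)/(49 + R) = (-4 + V)/(49 + R))
(85 + E(Q(2), -4))² = (85 + (-4 + (-9 + 2² - 4*2))/(49 - 4))² = (85 + (-4 + (-9 + 4 - 8))/45)² = (85 + (-4 - 13)/45)² = (85 + (1/45)*(-17))² = (85 - 17/45)² = (3808/45)² = 14500864/2025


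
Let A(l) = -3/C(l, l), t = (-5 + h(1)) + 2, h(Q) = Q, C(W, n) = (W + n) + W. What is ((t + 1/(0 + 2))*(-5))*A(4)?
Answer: -15/8 ≈ -1.8750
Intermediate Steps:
C(W, n) = n + 2*W
t = -2 (t = (-5 + 1) + 2 = -4 + 2 = -2)
A(l) = -1/l (A(l) = -3/(l + 2*l) = -3*1/(3*l) = -1/l)
((t + 1/(0 + 2))*(-5))*A(4) = ((-2 + 1/(0 + 2))*(-5))*(-1/4) = ((-2 + 1/2)*(-5))*(-1*1/4) = ((-2 + 1/2)*(-5))*(-1/4) = -3/2*(-5)*(-1/4) = (15/2)*(-1/4) = -15/8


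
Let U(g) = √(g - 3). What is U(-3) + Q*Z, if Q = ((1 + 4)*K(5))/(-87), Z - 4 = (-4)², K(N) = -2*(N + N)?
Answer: 2000/87 + I*√6 ≈ 22.988 + 2.4495*I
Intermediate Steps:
K(N) = -4*N
Z = 20 (Z = 4 + (-4)² = 4 + 16 = 20)
U(g) = √(-3 + g)
Q = 100/87 (Q = ((1 + 4)*(-4*5))/(-87) = (5*(-20))*(-1/87) = -100*(-1/87) = 100/87 ≈ 1.1494)
U(-3) + Q*Z = √(-3 - 3) + (100/87)*20 = √(-6) + 2000/87 = I*√6 + 2000/87 = 2000/87 + I*√6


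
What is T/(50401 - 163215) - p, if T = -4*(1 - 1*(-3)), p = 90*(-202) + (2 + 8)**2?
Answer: 1019838568/56407 ≈ 18080.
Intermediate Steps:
p = -18080 (p = -18180 + 10**2 = -18180 + 100 = -18080)
T = -16 (T = -4*(1 + 3) = -4*4 = -16)
T/(50401 - 163215) - p = -16/(50401 - 163215) - 1*(-18080) = -16/(-112814) + 18080 = -16*(-1/112814) + 18080 = 8/56407 + 18080 = 1019838568/56407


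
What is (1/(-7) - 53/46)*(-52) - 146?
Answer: -12664/161 ≈ -78.658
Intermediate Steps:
(1/(-7) - 53/46)*(-52) - 146 = (1*(-1/7) - 53*1/46)*(-52) - 146 = (-1/7 - 53/46)*(-52) - 146 = -417/322*(-52) - 146 = 10842/161 - 146 = -12664/161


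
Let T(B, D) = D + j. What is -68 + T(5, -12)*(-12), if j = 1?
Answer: 64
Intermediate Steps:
T(B, D) = 1 + D (T(B, D) = D + 1 = 1 + D)
-68 + T(5, -12)*(-12) = -68 + (1 - 12)*(-12) = -68 - 11*(-12) = -68 + 132 = 64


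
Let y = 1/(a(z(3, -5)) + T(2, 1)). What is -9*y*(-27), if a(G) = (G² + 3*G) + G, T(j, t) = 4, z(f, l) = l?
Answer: 27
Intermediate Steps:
a(G) = G² + 4*G
y = ⅑ (y = 1/(-5*(4 - 5) + 4) = 1/(-5*(-1) + 4) = 1/(5 + 4) = 1/9 = ⅑ ≈ 0.11111)
-9*y*(-27) = -9*⅑*(-27) = -1*(-27) = 27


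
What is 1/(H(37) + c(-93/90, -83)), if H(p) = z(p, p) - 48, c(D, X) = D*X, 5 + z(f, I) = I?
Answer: 30/2093 ≈ 0.014333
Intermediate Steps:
z(f, I) = -5 + I
H(p) = -53 + p (H(p) = (-5 + p) - 48 = -53 + p)
1/(H(37) + c(-93/90, -83)) = 1/((-53 + 37) - 93/90*(-83)) = 1/(-16 - 93*1/90*(-83)) = 1/(-16 - 31/30*(-83)) = 1/(-16 + 2573/30) = 1/(2093/30) = 30/2093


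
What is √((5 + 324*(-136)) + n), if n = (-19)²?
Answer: I*√43698 ≈ 209.04*I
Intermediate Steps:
n = 361
√((5 + 324*(-136)) + n) = √((5 + 324*(-136)) + 361) = √((5 - 44064) + 361) = √(-44059 + 361) = √(-43698) = I*√43698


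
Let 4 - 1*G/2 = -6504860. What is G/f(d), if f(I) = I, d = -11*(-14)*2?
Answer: 3252432/77 ≈ 42239.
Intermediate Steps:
G = 13009728 (G = 8 - 2*(-6504860) = 8 + 13009720 = 13009728)
d = 308 (d = 154*2 = 308)
G/f(d) = 13009728/308 = 13009728*(1/308) = 3252432/77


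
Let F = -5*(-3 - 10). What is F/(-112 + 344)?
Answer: 65/232 ≈ 0.28017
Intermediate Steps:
F = 65 (F = -5*(-13) = 65)
F/(-112 + 344) = 65/(-112 + 344) = 65/232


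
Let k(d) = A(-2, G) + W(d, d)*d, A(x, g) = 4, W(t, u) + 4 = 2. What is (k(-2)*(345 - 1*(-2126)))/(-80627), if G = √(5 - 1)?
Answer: -19768/80627 ≈ -0.24518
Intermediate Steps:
W(t, u) = -2 (W(t, u) = -4 + 2 = -2)
G = 2 (G = √4 = 2)
k(d) = 4 - 2*d
(k(-2)*(345 - 1*(-2126)))/(-80627) = ((4 - 2*(-2))*(345 - 1*(-2126)))/(-80627) = ((4 + 4)*(345 + 2126))*(-1/80627) = (8*2471)*(-1/80627) = 19768*(-1/80627) = -19768/80627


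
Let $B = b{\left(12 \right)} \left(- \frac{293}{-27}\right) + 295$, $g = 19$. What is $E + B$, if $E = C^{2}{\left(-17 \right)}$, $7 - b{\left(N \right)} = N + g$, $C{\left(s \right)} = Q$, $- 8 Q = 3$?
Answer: $\frac{19985}{576} \approx 34.696$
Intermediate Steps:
$Q = - \frac{3}{8}$ ($Q = \left(- \frac{1}{8}\right) 3 = - \frac{3}{8} \approx -0.375$)
$C{\left(s \right)} = - \frac{3}{8}$
$b{\left(N \right)} = -12 - N$ ($b{\left(N \right)} = 7 - \left(N + 19\right) = 7 - \left(19 + N\right) = -12 - N$)
$B = \frac{311}{9}$ ($B = \left(-12 - 12\right) \left(- \frac{293}{-27}\right) + 295 = \left(-12 - 12\right) \left(\left(-293\right) \left(- \frac{1}{27}\right)\right) + 295 = \left(-24\right) \frac{293}{27} + 295 = - \frac{2344}{9} + 295 = \frac{311}{9} \approx 34.556$)
$E = \frac{9}{64}$ ($E = \left(- \frac{3}{8}\right)^{2} = \frac{9}{64} \approx 0.14063$)
$E + B = \frac{9}{64} + \frac{311}{9} = \frac{19985}{576}$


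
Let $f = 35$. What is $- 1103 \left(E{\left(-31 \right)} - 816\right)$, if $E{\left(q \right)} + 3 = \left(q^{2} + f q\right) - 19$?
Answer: $1061086$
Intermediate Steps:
$E{\left(q \right)} = -22 + q^{2} + 35 q$ ($E{\left(q \right)} = -3 - \left(19 - q^{2} - 35 q\right) = -3 + \left(-19 + q^{2} + 35 q\right) = -22 + q^{2} + 35 q$)
$- 1103 \left(E{\left(-31 \right)} - 816\right) = - 1103 \left(\left(-22 + \left(-31\right)^{2} + 35 \left(-31\right)\right) - 816\right) = - 1103 \left(\left(-22 + 961 - 1085\right) - 816\right) = - 1103 \left(-146 - 816\right) = \left(-1103\right) \left(-962\right) = 1061086$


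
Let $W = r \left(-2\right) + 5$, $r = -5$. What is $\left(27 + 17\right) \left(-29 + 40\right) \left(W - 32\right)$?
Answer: $-8228$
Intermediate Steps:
$W = 15$ ($W = \left(-5\right) \left(-2\right) + 5 = 10 + 5 = 15$)
$\left(27 + 17\right) \left(-29 + 40\right) \left(W - 32\right) = \left(27 + 17\right) \left(-29 + 40\right) \left(15 - 32\right) = 44 \cdot 11 \left(-17\right) = 484 \left(-17\right) = -8228$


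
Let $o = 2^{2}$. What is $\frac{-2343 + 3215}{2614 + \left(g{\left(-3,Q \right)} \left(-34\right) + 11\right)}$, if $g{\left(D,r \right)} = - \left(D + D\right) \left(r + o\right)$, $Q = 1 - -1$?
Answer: $\frac{872}{1401} \approx 0.62241$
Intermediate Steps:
$Q = 2$ ($Q = 1 + 1 = 2$)
$o = 4$
$g{\left(D,r \right)} = - 2 D \left(4 + r\right)$ ($g{\left(D,r \right)} = - \left(D + D\right) \left(r + 4\right) = - 2 D \left(4 + r\right)$)
$\frac{-2343 + 3215}{2614 + \left(g{\left(-3,Q \right)} \left(-34\right) + 11\right)} = \frac{-2343 + 3215}{2614 + \left(\left(-2\right) \left(-3\right) \left(4 + 2\right) \left(-34\right) + 11\right)} = \frac{872}{2614 + \left(\left(-2\right) \left(-3\right) 6 \left(-34\right) + 11\right)} = \frac{872}{2614 + \left(36 \left(-34\right) + 11\right)} = \frac{872}{2614 + \left(-1224 + 11\right)} = \frac{872}{2614 - 1213} = \frac{872}{1401}$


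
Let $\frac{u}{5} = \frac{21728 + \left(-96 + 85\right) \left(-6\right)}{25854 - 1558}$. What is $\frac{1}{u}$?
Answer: $\frac{12148}{54485} \approx 0.22296$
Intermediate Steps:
$u = \frac{54485}{12148}$ ($u = 5 \frac{21728 + \left(-96 + 85\right) \left(-6\right)}{25854 - 1558} = 5 \frac{21728 - -66}{24296} = 5 \left(21728 + 66\right) \frac{1}{24296} = 5 \cdot 21794 \cdot \frac{1}{24296} = 5 \cdot \frac{10897}{12148} = \frac{54485}{12148} \approx 4.4851$)
$\frac{1}{u} = \frac{1}{\frac{54485}{12148}} = \frac{12148}{54485}$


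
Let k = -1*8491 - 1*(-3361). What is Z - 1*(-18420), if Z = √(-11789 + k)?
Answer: 18420 + I*√16919 ≈ 18420.0 + 130.07*I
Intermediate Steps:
k = -5130 (k = -8491 + 3361 = -5130)
Z = I*√16919 (Z = √(-11789 - 5130) = √(-16919) = I*√16919 ≈ 130.07*I)
Z - 1*(-18420) = I*√16919 - 1*(-18420) = I*√16919 + 18420 = 18420 + I*√16919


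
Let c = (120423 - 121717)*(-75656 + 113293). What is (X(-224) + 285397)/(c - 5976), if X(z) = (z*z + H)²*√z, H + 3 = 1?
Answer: -40771/6958322 - 5034860552*I*√14/24354127 ≈ -0.0058593 - 773.53*I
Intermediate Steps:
H = -2 (H = -3 + 1 = -2)
c = -48702278 (c = -1294*37637 = -48702278)
X(z) = √z*(-2 + z²)² (X(z) = (z*z - 2)²*√z = (z² - 2)²*√z = (-2 + z²)²*√z = √z*(-2 + z²)²)
(X(-224) + 285397)/(c - 5976) = (√(-224)*(-2 + (-224)²)² + 285397)/(-48702278 - 5976) = ((4*I*√14)*(-2 + 50176)² + 285397)/(-48708254) = ((4*I*√14)*50174² + 285397)*(-1/48708254) = ((4*I*√14)*2517430276 + 285397)*(-1/48708254) = (10069721104*I*√14 + 285397)*(-1/48708254) = (285397 + 10069721104*I*√14)*(-1/48708254) = -40771/6958322 - 5034860552*I*√14/24354127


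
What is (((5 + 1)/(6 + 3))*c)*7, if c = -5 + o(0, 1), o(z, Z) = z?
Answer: -70/3 ≈ -23.333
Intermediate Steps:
c = -5 (c = -5 + 0 = -5)
(((5 + 1)/(6 + 3))*c)*7 = (((5 + 1)/(6 + 3))*(-5))*7 = ((6/9)*(-5))*7 = ((6*(⅑))*(-5))*7 = ((⅔)*(-5))*7 = -10/3*7 = -70/3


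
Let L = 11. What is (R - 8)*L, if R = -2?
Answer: -110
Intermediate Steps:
(R - 8)*L = (-2 - 8)*11 = -10*11 = -110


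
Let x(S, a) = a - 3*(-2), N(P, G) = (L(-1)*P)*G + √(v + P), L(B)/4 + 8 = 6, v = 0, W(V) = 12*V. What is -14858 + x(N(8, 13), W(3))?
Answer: -14816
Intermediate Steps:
L(B) = -8 (L(B) = -32 + 4*6 = -32 + 24 = -8)
N(P, G) = √P - 8*G*P (N(P, G) = (-8*P)*G + √(0 + P) = -8*G*P + √P = √P - 8*G*P)
x(S, a) = 6 + a (x(S, a) = a + 6 = 6 + a)
-14858 + x(N(8, 13), W(3)) = -14858 + (6 + 12*3) = -14858 + (6 + 36) = -14858 + 42 = -14816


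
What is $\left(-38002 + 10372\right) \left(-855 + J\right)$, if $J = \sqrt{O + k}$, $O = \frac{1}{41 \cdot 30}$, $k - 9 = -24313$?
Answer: $23623650 - \frac{921 i \sqrt{36769520370}}{41} \approx 2.3624 \cdot 10^{7} - 4.3074 \cdot 10^{6} i$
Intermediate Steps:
$k = -24304$ ($k = 9 - 24313 = -24304$)
$O = \frac{1}{1230} \approx 0.00081301$
$J = \frac{i \sqrt{36769520370}}{1230}$ ($J = \sqrt{\frac{1}{1230} - 24304} = \sqrt{- \frac{29893919}{1230}} = \frac{i \sqrt{36769520370}}{1230} \approx 155.9 i$)
$\left(-38002 + 10372\right) \left(-855 + J\right) = \left(-38002 + 10372\right) \left(-855 + \frac{i \sqrt{36769520370}}{1230}\right) = - 27630 \left(-855 + \frac{i \sqrt{36769520370}}{1230}\right) = 23623650 - \frac{921 i \sqrt{36769520370}}{41}$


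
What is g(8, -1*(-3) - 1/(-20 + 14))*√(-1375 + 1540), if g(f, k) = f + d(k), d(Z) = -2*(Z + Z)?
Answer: -14*√165/3 ≈ -59.944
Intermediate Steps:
d(Z) = -4*Z
g(f, k) = f - 4*k
g(8, -1*(-3) - 1/(-20 + 14))*√(-1375 + 1540) = (8 - 4*(-1*(-3) - 1/(-20 + 14)))*√(-1375 + 1540) = (8 - 4*(3 - 1/(-6)))*√165 = (8 - 4*(3 - 1*(-⅙)))*√165 = (8 - 4*(3 + ⅙))*√165 = (8 - 4*19/6)*√165 = (8 - 38/3)*√165 = -14*√165/3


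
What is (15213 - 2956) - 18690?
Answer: -6433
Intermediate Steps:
(15213 - 2956) - 18690 = 12257 - 18690 = -6433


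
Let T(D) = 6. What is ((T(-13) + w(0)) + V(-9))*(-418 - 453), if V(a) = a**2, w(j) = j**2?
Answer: -75777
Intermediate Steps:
((T(-13) + w(0)) + V(-9))*(-418 - 453) = ((6 + 0**2) + (-9)**2)*(-418 - 453) = ((6 + 0) + 81)*(-871) = (6 + 81)*(-871) = 87*(-871) = -75777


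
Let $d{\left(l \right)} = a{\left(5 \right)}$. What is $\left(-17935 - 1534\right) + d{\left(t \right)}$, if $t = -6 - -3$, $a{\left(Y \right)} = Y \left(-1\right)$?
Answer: $-19474$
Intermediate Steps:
$a{\left(Y \right)} = - Y$
$t = -3$ ($t = -6 + 3 = -3$)
$d{\left(l \right)} = -5$ ($d{\left(l \right)} = \left(-1\right) 5 = -5$)
$\left(-17935 - 1534\right) + d{\left(t \right)} = \left(-17935 - 1534\right) - 5 = -19469 - 5 = -19474$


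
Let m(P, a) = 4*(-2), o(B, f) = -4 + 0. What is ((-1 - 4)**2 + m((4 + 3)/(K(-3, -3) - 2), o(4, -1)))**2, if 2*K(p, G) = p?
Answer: 289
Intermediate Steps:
K(p, G) = p/2
o(B, f) = -4
m(P, a) = -8
((-1 - 4)**2 + m((4 + 3)/(K(-3, -3) - 2), o(4, -1)))**2 = ((-1 - 4)**2 - 8)**2 = ((-5)**2 - 8)**2 = (25 - 8)**2 = 17**2 = 289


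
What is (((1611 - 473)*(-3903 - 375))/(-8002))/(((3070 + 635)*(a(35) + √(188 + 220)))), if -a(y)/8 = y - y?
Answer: 405697*√102/504005970 ≈ 0.0081295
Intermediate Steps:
a(y) = 0 (a(y) = -8*(y - y) = -8*0 = 0)
(((1611 - 473)*(-3903 - 375))/(-8002))/(((3070 + 635)*(a(35) + √(188 + 220)))) = (((1611 - 473)*(-3903 - 375))/(-8002))/(((3070 + 635)*(0 + √(188 + 220)))) = ((1138*(-4278))*(-1/8002))/((3705*(0 + √408))) = (-4868364*(-1/8002))/((3705*(0 + 2*√102))) = 2434182/(4001*((3705*(2*√102)))) = 2434182/(4001*((7410*√102))) = 2434182*(√102/755820)/4001 = 405697*√102/504005970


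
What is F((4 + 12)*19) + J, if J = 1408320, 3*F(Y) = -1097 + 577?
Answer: 4224440/3 ≈ 1.4081e+6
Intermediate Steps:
F(Y) = -520/3 (F(Y) = (-1097 + 577)/3 = (1/3)*(-520) = -520/3)
F((4 + 12)*19) + J = -520/3 + 1408320 = 4224440/3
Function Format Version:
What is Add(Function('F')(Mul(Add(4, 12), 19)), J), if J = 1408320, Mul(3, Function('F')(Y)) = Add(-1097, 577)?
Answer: Rational(4224440, 3) ≈ 1.4081e+6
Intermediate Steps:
Function('F')(Y) = Rational(-520, 3) (Function('F')(Y) = Mul(Rational(1, 3), Add(-1097, 577)) = Mul(Rational(1, 3), -520) = Rational(-520, 3))
Add(Function('F')(Mul(Add(4, 12), 19)), J) = Add(Rational(-520, 3), 1408320) = Rational(4224440, 3)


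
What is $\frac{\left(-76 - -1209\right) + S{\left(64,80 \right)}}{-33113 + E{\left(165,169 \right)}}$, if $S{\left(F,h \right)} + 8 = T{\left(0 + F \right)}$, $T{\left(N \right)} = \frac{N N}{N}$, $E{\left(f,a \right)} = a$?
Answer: $- \frac{41}{1136} \approx -0.036092$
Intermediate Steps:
$T{\left(N \right)} = N$ ($T{\left(N \right)} = \frac{N^{2}}{N} = N$)
$S{\left(F,h \right)} = -8 + F$ ($S{\left(F,h \right)} = -8 + \left(0 + F\right) = -8 + F$)
$\frac{\left(-76 - -1209\right) + S{\left(64,80 \right)}}{-33113 + E{\left(165,169 \right)}} = \frac{\left(-76 - -1209\right) + \left(-8 + 64\right)}{-33113 + 169} = \frac{\left(-76 + 1209\right) + 56}{-32944} = \left(1133 + 56\right) \left(- \frac{1}{32944}\right) = 1189 \left(- \frac{1}{32944}\right) = - \frac{41}{1136}$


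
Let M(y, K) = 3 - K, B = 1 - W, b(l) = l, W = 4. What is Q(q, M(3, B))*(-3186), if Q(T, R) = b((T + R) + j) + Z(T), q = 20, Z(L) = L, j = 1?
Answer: -149742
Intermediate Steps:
B = -3 (B = 1 - 1*4 = 1 - 4 = -3)
Q(T, R) = 1 + R + 2*T (Q(T, R) = ((T + R) + 1) + T = ((R + T) + 1) + T = (1 + R + T) + T = 1 + R + 2*T)
Q(q, M(3, B))*(-3186) = (1 + (3 - 1*(-3)) + 2*20)*(-3186) = (1 + (3 + 3) + 40)*(-3186) = (1 + 6 + 40)*(-3186) = 47*(-3186) = -149742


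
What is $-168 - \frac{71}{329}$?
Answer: $- \frac{55343}{329} \approx -168.22$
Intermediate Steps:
$-168 - \frac{71}{329} = - \frac{55343}{329}$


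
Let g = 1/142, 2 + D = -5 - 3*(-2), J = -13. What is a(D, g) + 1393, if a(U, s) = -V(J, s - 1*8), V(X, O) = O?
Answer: 198941/142 ≈ 1401.0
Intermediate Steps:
D = -1 (D = -2 + (-5 - 3*(-2)) = -2 + (-5 + 6) = -2 + 1 = -1)
g = 1/142 ≈ 0.0070423
a(U, s) = 8 - s (a(U, s) = -(s - 1*8) = -(s - 8) = -(-8 + s) = 8 - s)
a(D, g) + 1393 = (8 - 1*1/142) + 1393 = (8 - 1/142) + 1393 = 1135/142 + 1393 = 198941/142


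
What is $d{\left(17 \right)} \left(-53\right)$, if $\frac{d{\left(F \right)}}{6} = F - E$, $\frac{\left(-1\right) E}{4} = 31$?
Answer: $-44838$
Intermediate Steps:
$E = -124$ ($E = \left(-4\right) 31 = -124$)
$d{\left(F \right)} = 744 + 6 F$ ($d{\left(F \right)} = 6 \left(F - -124\right) = 6 \left(F + 124\right) = 6 \left(124 + F\right) = 744 + 6 F$)
$d{\left(17 \right)} \left(-53\right) = \left(744 + 6 \cdot 17\right) \left(-53\right) = \left(744 + 102\right) \left(-53\right) = 846 \left(-53\right) = -44838$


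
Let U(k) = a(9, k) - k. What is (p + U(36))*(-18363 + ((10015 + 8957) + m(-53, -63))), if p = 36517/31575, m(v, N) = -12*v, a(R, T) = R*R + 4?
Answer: 131446436/2105 ≈ 62445.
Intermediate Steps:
a(R, T) = 4 + R² (a(R, T) = R² + 4 = 4 + R²)
U(k) = 85 - k (U(k) = (4 + 9²) - k = (4 + 81) - k = 85 - k)
p = 36517/31575 (p = 36517*(1/31575) = 36517/31575 ≈ 1.1565)
(p + U(36))*(-18363 + ((10015 + 8957) + m(-53, -63))) = (36517/31575 + (85 - 1*36))*(-18363 + ((10015 + 8957) - 12*(-53))) = (36517/31575 + (85 - 36))*(-18363 + (18972 + 636)) = (36517/31575 + 49)*(-18363 + 19608) = (1583692/31575)*1245 = 131446436/2105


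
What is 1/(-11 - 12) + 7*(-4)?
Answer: -645/23 ≈ -28.043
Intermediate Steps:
1/(-11 - 12) + 7*(-4) = 1/(-23) - 28 = -1/23 - 28 = -645/23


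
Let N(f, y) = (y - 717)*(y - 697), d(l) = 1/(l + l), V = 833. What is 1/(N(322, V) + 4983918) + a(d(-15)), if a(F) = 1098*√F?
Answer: 1/4999694 + 183*I*√30/5 ≈ 2.0001e-7 + 200.47*I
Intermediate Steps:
d(l) = 1/(2*l)
N(f, y) = (-717 + y)*(-697 + y)
1/(N(322, V) + 4983918) + a(d(-15)) = 1/((499749 + 833² - 1414*833) + 4983918) + 1098*√((½)/(-15)) = 1/((499749 + 693889 - 1177862) + 4983918) + 1098*√((½)*(-1/15)) = 1/(15776 + 4983918) + 1098*√(-1/30) = 1/4999694 + 1098*(I*√30/30) = 1/4999694 + 183*I*√30/5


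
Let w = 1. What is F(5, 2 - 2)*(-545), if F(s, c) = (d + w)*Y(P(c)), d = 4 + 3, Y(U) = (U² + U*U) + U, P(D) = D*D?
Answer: 0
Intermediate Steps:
P(D) = D²
Y(U) = U + 2*U² (Y(U) = (U² + U²) + U = 2*U² + U = U + 2*U²)
d = 7
F(s, c) = 8*c²*(1 + 2*c²) (F(s, c) = (7 + 1)*(c²*(1 + 2*c²)) = 8*(c²*(1 + 2*c²)) = 8*c²*(1 + 2*c²))
F(5, 2 - 2)*(-545) = ((2 - 2)²*(8 + 16*(2 - 2)²))*(-545) = (0²*(8 + 16*0²))*(-545) = (0*(8 + 16*0))*(-545) = (0*(8 + 0))*(-545) = (0*8)*(-545) = 0*(-545) = 0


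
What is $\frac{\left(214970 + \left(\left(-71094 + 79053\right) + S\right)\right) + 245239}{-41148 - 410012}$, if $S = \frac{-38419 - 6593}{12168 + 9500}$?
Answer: $- \frac{2536054803}{2443933720} \approx -1.0377$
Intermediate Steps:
$S = - \frac{11253}{5417}$ ($S = - \frac{45012}{21668} = \left(-45012\right) \frac{1}{21668} = - \frac{11253}{5417} \approx -2.0774$)
$\frac{\left(214970 + \left(\left(-71094 + 79053\right) + S\right)\right) + 245239}{-41148 - 410012} = \frac{\left(214970 + \left(\left(-71094 + 79053\right) - \frac{11253}{5417}\right)\right) + 245239}{-41148 - 410012} = \frac{\left(214970 + \left(7959 - \frac{11253}{5417}\right)\right) + 245239}{-451160} = \left(\left(214970 + \frac{43102650}{5417}\right) + 245239\right) \left(- \frac{1}{451160}\right) = \left(\frac{1207595140}{5417} + 245239\right) \left(- \frac{1}{451160}\right) = \frac{2536054803}{5417} \left(- \frac{1}{451160}\right) = - \frac{2536054803}{2443933720}$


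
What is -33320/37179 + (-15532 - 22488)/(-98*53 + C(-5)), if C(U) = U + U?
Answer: 18237475/2845287 ≈ 6.4097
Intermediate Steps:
C(U) = 2*U
-33320/37179 + (-15532 - 22488)/(-98*53 + C(-5)) = -33320/37179 + (-15532 - 22488)/(-98*53 + 2*(-5)) = -33320*1/37179 - 38020/(-5194 - 10) = -1960/2187 - 38020/(-5204) = -1960/2187 - 38020*(-1/5204) = -1960/2187 + 9505/1301 = 18237475/2845287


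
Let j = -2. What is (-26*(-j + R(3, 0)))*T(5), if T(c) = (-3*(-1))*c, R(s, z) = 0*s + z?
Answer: -780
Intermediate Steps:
R(s, z) = z (R(s, z) = 0 + z = z)
T(c) = 3*c
(-26*(-j + R(3, 0)))*T(5) = (-26*(-1*(-2) + 0))*(3*5) = -26*(2 + 0)*15 = -26*2*15 = -52*15 = -780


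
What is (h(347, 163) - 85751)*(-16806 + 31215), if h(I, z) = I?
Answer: -1230586236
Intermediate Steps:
(h(347, 163) - 85751)*(-16806 + 31215) = (347 - 85751)*(-16806 + 31215) = -85404*14409 = -1230586236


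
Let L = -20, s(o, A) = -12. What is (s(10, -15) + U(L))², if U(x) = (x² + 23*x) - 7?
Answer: 6241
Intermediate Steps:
U(x) = -7 + x² + 23*x
(s(10, -15) + U(L))² = (-12 + (-7 + (-20)² + 23*(-20)))² = (-12 + (-7 + 400 - 460))² = (-12 - 67)² = (-79)² = 6241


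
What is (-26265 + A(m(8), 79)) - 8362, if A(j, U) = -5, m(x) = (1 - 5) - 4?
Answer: -34632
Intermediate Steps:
m(x) = -8 (m(x) = -4 - 4 = -8)
(-26265 + A(m(8), 79)) - 8362 = (-26265 - 5) - 8362 = -26270 - 8362 = -34632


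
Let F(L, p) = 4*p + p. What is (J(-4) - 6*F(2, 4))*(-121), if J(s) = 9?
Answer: 13431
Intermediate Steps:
F(L, p) = 5*p
(J(-4) - 6*F(2, 4))*(-121) = (9 - 30*4)*(-121) = (9 - 6*20)*(-121) = (9 - 120)*(-121) = -111*(-121) = 13431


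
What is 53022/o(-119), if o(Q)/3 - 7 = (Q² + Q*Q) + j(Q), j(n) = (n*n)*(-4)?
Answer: -17674/28315 ≈ -0.62419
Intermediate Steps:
j(n) = -4*n² (j(n) = n²*(-4) = -4*n²)
o(Q) = 21 - 6*Q² (o(Q) = 21 + 3*((Q² + Q*Q) - 4*Q²) = 21 + 3*((Q² + Q²) - 4*Q²) = 21 + 3*(2*Q² - 4*Q²) = 21 + 3*(-2*Q²) = 21 - 6*Q²)
53022/o(-119) = 53022/(21 - 6*(-119)²) = 53022/(21 - 6*14161) = 53022/(21 - 84966) = 53022/(-84945) = 53022*(-1/84945) = -17674/28315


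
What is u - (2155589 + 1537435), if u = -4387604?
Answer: -8080628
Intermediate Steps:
u - (2155589 + 1537435) = -4387604 - (2155589 + 1537435) = -4387604 - 1*3693024 = -4387604 - 3693024 = -8080628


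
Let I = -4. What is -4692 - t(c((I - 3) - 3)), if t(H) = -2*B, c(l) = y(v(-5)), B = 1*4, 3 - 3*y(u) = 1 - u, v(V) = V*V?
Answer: -4684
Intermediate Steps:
v(V) = V²
y(u) = ⅔ + u/3 (y(u) = 1 - (1 - u)/3 = 1 + (-⅓ + u/3) = ⅔ + u/3)
B = 4
c(l) = 9 (c(l) = ⅔ + (⅓)*(-5)² = ⅔ + (⅓)*25 = ⅔ + 25/3 = 9)
t(H) = -8 (t(H) = -2*4 = -8)
-4692 - t(c((I - 3) - 3)) = -4692 - 1*(-8) = -4692 + 8 = -4684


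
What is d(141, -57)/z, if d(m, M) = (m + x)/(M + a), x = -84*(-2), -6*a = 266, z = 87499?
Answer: -927/26599696 ≈ -3.4850e-5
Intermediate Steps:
a = -133/3 (a = -⅙*266 = -133/3 ≈ -44.333)
x = 168
d(m, M) = (168 + m)/(-133/3 + M) (d(m, M) = (m + 168)/(M - 133/3) = (168 + m)/(-133/3 + M))
d(141, -57)/z = (3*(168 + 141)/(-133 + 3*(-57)))/87499 = (3*309/(-133 - 171))*(1/87499) = (3*309/(-304))*(1/87499) = (3*(-1/304)*309)*(1/87499) = -927/304*1/87499 = -927/26599696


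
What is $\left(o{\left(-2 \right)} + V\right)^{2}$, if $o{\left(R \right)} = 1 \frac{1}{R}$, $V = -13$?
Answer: $\frac{729}{4} \approx 182.25$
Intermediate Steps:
$o{\left(R \right)} = \frac{1}{R}$
$\left(o{\left(-2 \right)} + V\right)^{2} = \left(\frac{1}{-2} - 13\right)^{2} = \left(- \frac{1}{2} - 13\right)^{2} = \left(- \frac{27}{2}\right)^{2} = \frac{729}{4}$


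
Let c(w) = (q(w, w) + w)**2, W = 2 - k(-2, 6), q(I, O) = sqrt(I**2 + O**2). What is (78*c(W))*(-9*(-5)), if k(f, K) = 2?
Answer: 0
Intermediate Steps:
W = 0 (W = 2 - 1*2 = 2 - 2 = 0)
c(w) = (w + sqrt(2)*sqrt(w**2))**2 (c(w) = (sqrt(w**2 + w**2) + w)**2 = (sqrt(2*w**2) + w)**2 = (sqrt(2)*sqrt(w**2) + w)**2 = (w + sqrt(2)*sqrt(w**2))**2)
(78*c(W))*(-9*(-5)) = (78*(0 + sqrt(2)*sqrt(0**2))**2)*(-9*(-5)) = (78*(0 + sqrt(2)*sqrt(0))**2)*45 = (78*(0 + sqrt(2)*0)**2)*45 = (78*(0 + 0)**2)*45 = (78*0**2)*45 = (78*0)*45 = 0*45 = 0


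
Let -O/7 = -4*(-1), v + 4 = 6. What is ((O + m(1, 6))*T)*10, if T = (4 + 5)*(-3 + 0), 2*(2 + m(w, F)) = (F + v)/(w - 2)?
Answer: 9180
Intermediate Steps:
v = 2 (v = -4 + 6 = 2)
O = -28 (O = -(-28)*(-1) = -7*4 = -28)
m(w, F) = -2 + (2 + F)/(2*(-2 + w)) (m(w, F) = -2 + ((F + 2)/(w - 2))/2 = -2 + ((2 + F)/(-2 + w))/2 = -2 + (2 + F)/(2*(-2 + w)))
T = -27 (T = 9*(-3) = -27)
((O + m(1, 6))*T)*10 = ((-28 + (10 + 6 - 4*1)/(2*(-2 + 1)))*(-27))*10 = ((-28 + (½)*(10 + 6 - 4)/(-1))*(-27))*10 = ((-28 + (½)*(-1)*12)*(-27))*10 = ((-28 - 6)*(-27))*10 = -34*(-27)*10 = 918*10 = 9180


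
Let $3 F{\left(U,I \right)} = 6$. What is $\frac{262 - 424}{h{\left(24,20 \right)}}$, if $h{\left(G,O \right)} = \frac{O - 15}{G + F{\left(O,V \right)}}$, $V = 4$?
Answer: $- \frac{4212}{5} \approx -842.4$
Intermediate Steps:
$F{\left(U,I \right)} = 2$ ($F{\left(U,I \right)} = \frac{1}{3} \cdot 6 = 2$)
$h{\left(G,O \right)} = \frac{-15 + O}{2 + G}$ ($h{\left(G,O \right)} = \frac{O - 15}{G + 2} = \frac{-15 + O}{2 + G}$)
$\frac{262 - 424}{h{\left(24,20 \right)}} = \frac{262 - 424}{\frac{1}{2 + 24} \left(-15 + 20\right)} = \frac{262 - 424}{\frac{1}{26} \cdot 5} = - \frac{162}{\frac{1}{26} \cdot 5} = - \frac{162}{\frac{5}{26}} = \left(-162\right) \frac{26}{5} = - \frac{4212}{5}$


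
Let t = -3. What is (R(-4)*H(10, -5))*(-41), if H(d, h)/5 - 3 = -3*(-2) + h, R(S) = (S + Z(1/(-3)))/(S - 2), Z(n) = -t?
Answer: -410/3 ≈ -136.67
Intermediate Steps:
Z(n) = 3 (Z(n) = -1*(-3) = 3)
R(S) = (3 + S)/(-2 + S) (R(S) = (S + 3)/(S - 2) = (3 + S)/(-2 + S))
H(d, h) = 45 + 5*h (H(d, h) = 15 + 5*(-3*(-2) + h) = 15 + 5*(6 + h) = 15 + (30 + 5*h) = 45 + 5*h)
(R(-4)*H(10, -5))*(-41) = (((3 - 4)/(-2 - 4))*(45 + 5*(-5)))*(-41) = ((-1/(-6))*(45 - 25))*(-41) = (-1/6*(-1)*20)*(-41) = ((1/6)*20)*(-41) = (10/3)*(-41) = -410/3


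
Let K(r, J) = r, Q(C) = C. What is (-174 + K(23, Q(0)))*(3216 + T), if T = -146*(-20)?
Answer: -926536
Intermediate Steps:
T = 2920
(-174 + K(23, Q(0)))*(3216 + T) = (-174 + 23)*(3216 + 2920) = -151*6136 = -926536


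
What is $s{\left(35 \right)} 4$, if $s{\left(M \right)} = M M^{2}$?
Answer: $171500$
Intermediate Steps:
$s{\left(M \right)} = M^{3}$
$s{\left(35 \right)} 4 = 35^{3} \cdot 4 = 42875 \cdot 4 = 171500$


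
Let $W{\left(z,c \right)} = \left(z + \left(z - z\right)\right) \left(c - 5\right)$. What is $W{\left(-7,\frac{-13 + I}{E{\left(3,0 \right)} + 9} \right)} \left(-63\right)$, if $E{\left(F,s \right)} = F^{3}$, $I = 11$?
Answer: $- \frac{4459}{2} \approx -2229.5$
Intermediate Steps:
$W{\left(z,c \right)} = z \left(-5 + c\right)$ ($W{\left(z,c \right)} = \left(z + 0\right) \left(-5 + c\right) = z \left(-5 + c\right)$)
$W{\left(-7,\frac{-13 + I}{E{\left(3,0 \right)} + 9} \right)} \left(-63\right) = - 7 \left(-5 + \frac{-13 + 11}{3^{3} + 9}\right) \left(-63\right) = - 7 \left(-5 - \frac{2}{27 + 9}\right) \left(-63\right) = - 7 \left(-5 - \frac{2}{36}\right) \left(-63\right) = - 7 \left(-5 - \frac{1}{18}\right) \left(-63\right) = \left(-7\right) \left(- \frac{91}{18}\right) \left(-63\right) = \frac{637}{18} \left(-63\right) = - \frac{4459}{2}$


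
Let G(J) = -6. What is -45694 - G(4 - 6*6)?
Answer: -45688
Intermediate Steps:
-45694 - G(4 - 6*6) = -45694 - 1*(-6) = -45694 + 6 = -45688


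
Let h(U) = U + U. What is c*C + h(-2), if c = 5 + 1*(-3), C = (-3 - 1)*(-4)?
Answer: 28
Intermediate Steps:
h(U) = 2*U
C = 16 (C = -4*(-4) = 16)
c = 2 (c = 5 - 3 = 2)
c*C + h(-2) = 2*16 + 2*(-2) = 32 - 4 = 28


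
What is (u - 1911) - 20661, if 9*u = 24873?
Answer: -59425/3 ≈ -19808.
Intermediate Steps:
u = 8291/3 (u = (⅑)*24873 = 8291/3 ≈ 2763.7)
(u - 1911) - 20661 = (8291/3 - 1911) - 20661 = 2558/3 - 20661 = -59425/3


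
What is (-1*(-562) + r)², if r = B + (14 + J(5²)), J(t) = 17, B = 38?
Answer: 398161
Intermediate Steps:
r = 69 (r = 38 + (14 + 17) = 38 + 31 = 69)
(-1*(-562) + r)² = (-1*(-562) + 69)² = (562 + 69)² = 631² = 398161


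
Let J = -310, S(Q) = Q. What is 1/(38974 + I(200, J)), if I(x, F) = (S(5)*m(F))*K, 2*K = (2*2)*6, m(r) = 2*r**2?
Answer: 1/11570974 ≈ 8.6423e-8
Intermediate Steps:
K = 12 (K = ((2*2)*6)/2 = (4*6)/2 = (1/2)*24 = 12)
I(x, F) = 120*F**2 (I(x, F) = (5*(2*F**2))*12 = (10*F**2)*12 = 120*F**2)
1/(38974 + I(200, J)) = 1/(38974 + 120*(-310)**2) = 1/(38974 + 120*96100) = 1/(38974 + 11532000) = 1/11570974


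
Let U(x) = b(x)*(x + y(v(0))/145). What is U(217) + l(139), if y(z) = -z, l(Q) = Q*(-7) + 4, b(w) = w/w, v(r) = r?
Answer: -752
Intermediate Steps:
b(w) = 1
l(Q) = 4 - 7*Q (l(Q) = -7*Q + 4 = 4 - 7*Q)
U(x) = x (U(x) = 1*(x - 1*0/145) = 1*(x + 0*(1/145)) = 1*(x + 0) = 1*x = x)
U(217) + l(139) = 217 + (4 - 7*139) = 217 + (4 - 973) = 217 - 969 = -752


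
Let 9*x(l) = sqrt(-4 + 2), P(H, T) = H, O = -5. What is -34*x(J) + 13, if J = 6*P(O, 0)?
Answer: 13 - 34*I*sqrt(2)/9 ≈ 13.0 - 5.3426*I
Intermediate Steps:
J = -30 (J = 6*(-5) = -30)
x(l) = I*sqrt(2)/9 (x(l) = sqrt(-4 + 2)/9 = sqrt(-2)/9 = (I*sqrt(2))/9 = I*sqrt(2)/9)
-34*x(J) + 13 = -34*I*sqrt(2)/9 + 13 = 13 - 34*I*sqrt(2)/9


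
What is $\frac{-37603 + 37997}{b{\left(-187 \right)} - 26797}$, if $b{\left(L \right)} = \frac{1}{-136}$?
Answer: $- \frac{53584}{3644393} \approx -0.014703$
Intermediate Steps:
$b{\left(L \right)} = - \frac{1}{136}$
$\frac{-37603 + 37997}{b{\left(-187 \right)} - 26797} = \frac{-37603 + 37997}{- \frac{1}{136} - 26797} = \frac{394}{- \frac{3644393}{136}} = 394 \left(- \frac{136}{3644393}\right) = - \frac{53584}{3644393}$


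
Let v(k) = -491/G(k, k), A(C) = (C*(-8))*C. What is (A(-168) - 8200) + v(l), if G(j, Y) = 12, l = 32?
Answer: -2808395/12 ≈ -2.3403e+5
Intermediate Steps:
A(C) = -8*C² (A(C) = (-8*C)*C = -8*C²)
v(k) = -491/12
(A(-168) - 8200) + v(l) = (-8*(-168)² - 8200) - 491/12 = (-8*28224 - 8200) - 491/12 = (-225792 - 8200) - 491/12 = -233992 - 491/12 = -2808395/12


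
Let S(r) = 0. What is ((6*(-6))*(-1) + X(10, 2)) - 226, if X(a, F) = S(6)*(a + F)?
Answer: -190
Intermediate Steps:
X(a, F) = 0 (X(a, F) = 0*(a + F) = 0*(F + a) = 0)
((6*(-6))*(-1) + X(10, 2)) - 226 = ((6*(-6))*(-1) + 0) - 226 = (-36*(-1) + 0) - 226 = (36 + 0) - 226 = 36 - 226 = -190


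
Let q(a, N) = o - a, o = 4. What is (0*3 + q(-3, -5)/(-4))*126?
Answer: -441/2 ≈ -220.50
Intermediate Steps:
q(a, N) = 4 - a
(0*3 + q(-3, -5)/(-4))*126 = (0*3 + (4 - 1*(-3))/(-4))*126 = (0 + (4 + 3)*(-1/4))*126 = (0 + 7*(-1/4))*126 = (0 - 7/4)*126 = -7/4*126 = -441/2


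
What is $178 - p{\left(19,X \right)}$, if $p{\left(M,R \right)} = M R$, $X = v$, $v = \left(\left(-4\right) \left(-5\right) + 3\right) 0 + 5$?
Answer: $83$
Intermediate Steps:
$v = 5$ ($v = \left(20 + 3\right) 0 + 5 = 23 \cdot 0 + 5 = 0 + 5 = 5$)
$X = 5$
$178 - p{\left(19,X \right)} = 178 - 19 \cdot 5 = 178 - 95 = 83$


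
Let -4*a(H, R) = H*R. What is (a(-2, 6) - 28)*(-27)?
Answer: 675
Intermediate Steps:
a(H, R) = -H*R/4
(a(-2, 6) - 28)*(-27) = (-¼*(-2)*6 - 28)*(-27) = (3 - 28)*(-27) = -25*(-27) = 675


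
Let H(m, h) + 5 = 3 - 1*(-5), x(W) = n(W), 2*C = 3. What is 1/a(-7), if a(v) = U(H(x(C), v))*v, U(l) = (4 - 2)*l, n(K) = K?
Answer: -1/42 ≈ -0.023810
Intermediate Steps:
C = 3/2 (C = (½)*3 = 3/2 ≈ 1.5000)
x(W) = W
H(m, h) = 3 (H(m, h) = -5 + (3 - 1*(-5)) = -5 + (3 + 5) = -5 + 8 = 3)
U(l) = 2*l
a(v) = 6*v (a(v) = (2*3)*v = 6*v)
1/a(-7) = 1/(6*(-7)) = 1/(-42) = -1/42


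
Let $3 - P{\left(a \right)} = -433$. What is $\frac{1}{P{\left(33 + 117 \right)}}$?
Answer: $\frac{1}{436} \approx 0.0022936$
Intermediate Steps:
$P{\left(a \right)} = 436$ ($P{\left(a \right)} = 3 - -433 = 3 + 433 = 436$)
$\frac{1}{P{\left(33 + 117 \right)}} = \frac{1}{436}$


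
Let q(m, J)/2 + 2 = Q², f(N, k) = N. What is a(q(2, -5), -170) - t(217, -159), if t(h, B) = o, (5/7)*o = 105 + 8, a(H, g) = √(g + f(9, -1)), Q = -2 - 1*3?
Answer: -791/5 + I*√161 ≈ -158.2 + 12.689*I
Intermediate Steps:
Q = -5 (Q = -2 - 3 = -5)
q(m, J) = 46 (q(m, J) = -4 + 2*(-5)² = -4 + 2*25 = -4 + 50 = 46)
a(H, g) = √(9 + g) (a(H, g) = √(g + 9) = √(9 + g))
o = 791/5 (o = 7*(105 + 8)/5 = (7/5)*113 = 791/5 ≈ 158.20)
t(h, B) = 791/5
a(q(2, -5), -170) - t(217, -159) = √(9 - 170) - 1*791/5 = √(-161) - 791/5 = I*√161 - 791/5 = -791/5 + I*√161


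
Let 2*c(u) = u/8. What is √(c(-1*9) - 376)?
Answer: 5*I*√241/4 ≈ 19.405*I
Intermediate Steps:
c(u) = u/16 (c(u) = (u/8)/2 = u/16)
√(c(-1*9) - 376) = √((-1*9)/16 - 376) = √((1/16)*(-9) - 376) = √(-9/16 - 376) = √(-6025/16) = 5*I*√241/4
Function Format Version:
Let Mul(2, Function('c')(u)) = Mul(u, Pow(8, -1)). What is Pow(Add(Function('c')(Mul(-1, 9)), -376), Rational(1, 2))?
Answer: Mul(Rational(5, 4), I, Pow(241, Rational(1, 2))) ≈ Mul(19.405, I)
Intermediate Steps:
Function('c')(u) = Mul(Rational(1, 16), u) (Function('c')(u) = Mul(Rational(1, 2), Mul(u, Pow(8, -1))) = Mul(Rational(1, 2), Mul(u, Rational(1, 8))) = Mul(Rational(1, 2), Mul(Rational(1, 8), u)) = Mul(Rational(1, 16), u))
Pow(Add(Function('c')(Mul(-1, 9)), -376), Rational(1, 2)) = Pow(Add(Mul(Rational(1, 16), Mul(-1, 9)), -376), Rational(1, 2)) = Pow(Add(Mul(Rational(1, 16), -9), -376), Rational(1, 2)) = Pow(Add(Rational(-9, 16), -376), Rational(1, 2)) = Pow(Rational(-6025, 16), Rational(1, 2)) = Mul(Rational(5, 4), I, Pow(241, Rational(1, 2)))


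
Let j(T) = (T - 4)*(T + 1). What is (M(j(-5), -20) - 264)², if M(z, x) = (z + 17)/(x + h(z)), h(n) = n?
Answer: 17397241/256 ≈ 67958.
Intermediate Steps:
j(T) = (1 + T)*(-4 + T) (j(T) = (-4 + T)*(1 + T) = (1 + T)*(-4 + T))
M(z, x) = (17 + z)/(x + z) (M(z, x) = (z + 17)/(x + z) = (17 + z)/(x + z))
(M(j(-5), -20) - 264)² = ((17 + (-4 + (-5)² - 3*(-5)))/(-20 + (-4 + (-5)² - 3*(-5))) - 264)² = ((17 + (-4 + 25 + 15))/(-20 + (-4 + 25 + 15)) - 264)² = ((17 + 36)/(-20 + 36) - 264)² = (53/16 - 264)² = (-4171/16)² = 17397241/256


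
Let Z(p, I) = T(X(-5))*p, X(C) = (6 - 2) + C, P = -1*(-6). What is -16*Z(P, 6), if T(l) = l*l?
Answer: -96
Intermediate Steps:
P = 6
X(C) = 4 + C
T(l) = l²
Z(p, I) = p (Z(p, I) = (4 - 5)²*p = (-1)²*p = 1*p = p)
-16*Z(P, 6) = -16*6 = -96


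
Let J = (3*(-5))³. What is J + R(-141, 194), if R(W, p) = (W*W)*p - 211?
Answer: 3853328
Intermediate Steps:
R(W, p) = -211 + p*W² (R(W, p) = W²*p - 211 = p*W² - 211 = -211 + p*W²)
J = -3375 (J = (-15)³ = -3375)
J + R(-141, 194) = -3375 + (-211 + 194*(-141)²) = -3375 + (-211 + 194*19881) = -3375 + (-211 + 3856914) = -3375 + 3856703 = 3853328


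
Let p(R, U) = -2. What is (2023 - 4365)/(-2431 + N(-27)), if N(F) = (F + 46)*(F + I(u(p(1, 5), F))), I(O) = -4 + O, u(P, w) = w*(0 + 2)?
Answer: 1171/2023 ≈ 0.57884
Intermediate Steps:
u(P, w) = 2*w (u(P, w) = w*2 = 2*w)
N(F) = (-4 + 3*F)*(46 + F) (N(F) = (F + 46)*(F + (-4 + 2*F)) = (46 + F)*(-4 + 3*F) = (-4 + 3*F)*(46 + F))
(2023 - 4365)/(-2431 + N(-27)) = (2023 - 4365)/(-2431 + (-184 + 3*(-27)**2 + 134*(-27))) = -2342/(-2431 + (-184 + 3*729 - 3618)) = -2342/(-2431 + (-184 + 2187 - 3618)) = -2342/(-2431 - 1615) = -2342/(-4046) = -2342*(-1/4046) = 1171/2023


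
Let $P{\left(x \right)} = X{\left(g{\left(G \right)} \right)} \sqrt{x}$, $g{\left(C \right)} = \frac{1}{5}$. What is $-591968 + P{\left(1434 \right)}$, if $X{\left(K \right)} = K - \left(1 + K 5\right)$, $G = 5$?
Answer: $-591968 - \frac{9 \sqrt{1434}}{5} \approx -5.9204 \cdot 10^{5}$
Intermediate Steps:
$g{\left(C \right)} = \frac{1}{5}$
$X{\left(K \right)} = -1 - 4 K$ ($X{\left(K \right)} = K - \left(1 + 5 K\right) = -1 - 4 K$)
$P{\left(x \right)} = - \frac{9 \sqrt{x}}{5}$ ($P{\left(x \right)} = \left(-1 - \frac{4}{5}\right) \sqrt{x} = - \frac{9 \sqrt{x}}{5}$)
$-591968 + P{\left(1434 \right)} = -591968 - \frac{9 \sqrt{1434}}{5}$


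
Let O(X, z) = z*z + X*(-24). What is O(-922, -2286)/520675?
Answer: 5247924/520675 ≈ 10.079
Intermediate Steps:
O(X, z) = z² - 24*X
O(-922, -2286)/520675 = ((-2286)² - 24*(-922))/520675 = (5225796 + 22128)*(1/520675) = 5247924*(1/520675) = 5247924/520675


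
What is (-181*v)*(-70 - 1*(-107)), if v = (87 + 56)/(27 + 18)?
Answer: -957671/45 ≈ -21282.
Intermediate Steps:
v = 143/45 ≈ 3.1778
(-181*v)*(-70 - 1*(-107)) = (-181*143/45)*(-70 - 1*(-107)) = -25883*(-70 + 107)/45 = -25883/45*37 = -957671/45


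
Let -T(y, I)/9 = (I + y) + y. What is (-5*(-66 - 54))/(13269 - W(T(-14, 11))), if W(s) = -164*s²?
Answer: 40/256823 ≈ 0.00015575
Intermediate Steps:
T(y, I) = -18*y - 9*I (T(y, I) = -9*((I + y) + y) = -9*(I + 2*y) = -18*y - 9*I)
(-5*(-66 - 54))/(13269 - W(T(-14, 11))) = (-5*(-66 - 54))/(13269 - (-164)*(-18*(-14) - 9*11)²) = (-5*(-120))/(13269 - (-164)*(252 - 99)²) = 600/(13269 - (-164)*153²) = 600/(13269 - (-164)*23409) = 600/(13269 - 1*(-3839076)) = 600/(13269 + 3839076) = 600/3852345 = 600*(1/3852345) = 40/256823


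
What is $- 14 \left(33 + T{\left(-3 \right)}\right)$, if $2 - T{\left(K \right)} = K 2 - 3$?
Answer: $-616$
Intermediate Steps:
$T{\left(K \right)} = 5 - 2 K$ ($T{\left(K \right)} = 2 - \left(K 2 - 3\right) = 2 - \left(2 K - 3\right) = 2 - \left(-3 + 2 K\right) = 5 - 2 K$)
$- 14 \left(33 + T{\left(-3 \right)}\right) = - 14 \left(33 + \left(5 - -6\right)\right) = - 14 \left(33 + \left(5 + 6\right)\right) = - 14 \left(33 + 11\right) = \left(-14\right) 44 = -616$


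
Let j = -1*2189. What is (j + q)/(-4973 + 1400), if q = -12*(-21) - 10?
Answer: 649/1191 ≈ 0.54492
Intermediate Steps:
j = -2189
q = 242 (q = 252 - 10 = 242)
(j + q)/(-4973 + 1400) = (-2189 + 242)/(-4973 + 1400) = -1947/(-3573) = -1947*(-1/3573) = 649/1191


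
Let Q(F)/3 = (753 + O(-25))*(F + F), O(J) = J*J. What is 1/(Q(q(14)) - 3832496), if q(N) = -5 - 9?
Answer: -1/3948248 ≈ -2.5328e-7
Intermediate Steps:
q(N) = -14
O(J) = J**2
Q(F) = 8268*F (Q(F) = 3*((753 + (-25)**2)*(F + F)) = 3*((753 + 625)*(2*F)) = 3*(1378*(2*F)) = 3*(2756*F) = 8268*F)
1/(Q(q(14)) - 3832496) = 1/(8268*(-14) - 3832496) = 1/(-115752 - 3832496) = 1/(-3948248) = -1/3948248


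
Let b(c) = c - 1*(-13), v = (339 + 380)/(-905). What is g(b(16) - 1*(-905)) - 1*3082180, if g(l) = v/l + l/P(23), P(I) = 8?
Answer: -5210351208093/1690540 ≈ -3.0821e+6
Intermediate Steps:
v = -719/905 (v = 719*(-1/905) = -719/905 ≈ -0.79448)
b(c) = 13 + c (b(c) = c + 13 = 13 + c)
g(l) = -719/(905*l) + l/8
g(b(16) - 1*(-905)) - 1*3082180 = (-719/(905*((13 + 16) - 1*(-905))) + ((13 + 16) - 1*(-905))/8) - 1*3082180 = (-719/(905*(29 + 905)) + (29 + 905)/8) - 3082180 = (-719/905/934 + (⅛)*934) - 3082180 = (-719/905*1/934 + 467/4) - 3082180 = (-719/845270 + 467/4) - 3082180 = 197369107/1690540 - 3082180 = -5210351208093/1690540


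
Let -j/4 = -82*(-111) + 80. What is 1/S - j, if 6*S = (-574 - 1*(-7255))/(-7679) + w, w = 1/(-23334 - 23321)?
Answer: 817594680563/22264981 ≈ 36721.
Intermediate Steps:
w = -1/46655 (w = 1/(-46655) = -1/46655 ≈ -2.1434e-5)
j = -36728 (j = -4*(-82*(-111) + 80) = -4*(9102 + 80) = -4*9182 = -36728)
S = -22264981/153541605 (S = ((-574 - 1*(-7255))/(-7679) - 1/46655)/6 = ((-574 + 7255)*(-1/7679) - 1/46655)/6 = (6681*(-1/7679) - 1/46655)/6 = (-6681/7679 - 1/46655)/6 = (⅙)*(-44529962/51180535) = -22264981/153541605 ≈ -0.14501)
1/S - j = 1/(-22264981/153541605) - 1*(-36728) = -153541605/22264981 + 36728 = 817594680563/22264981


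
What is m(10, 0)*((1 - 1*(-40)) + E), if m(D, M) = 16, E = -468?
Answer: -6832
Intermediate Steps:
m(10, 0)*((1 - 1*(-40)) + E) = 16*((1 - 1*(-40)) - 468) = 16*((1 + 40) - 468) = 16*(41 - 468) = 16*(-427) = -6832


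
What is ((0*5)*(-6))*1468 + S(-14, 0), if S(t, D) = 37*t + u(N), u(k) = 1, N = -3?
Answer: -517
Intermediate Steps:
S(t, D) = 1 + 37*t (S(t, D) = 37*t + 1 = 1 + 37*t)
((0*5)*(-6))*1468 + S(-14, 0) = ((0*5)*(-6))*1468 + (1 + 37*(-14)) = (0*(-6))*1468 + (1 - 518) = 0*1468 - 517 = 0 - 517 = -517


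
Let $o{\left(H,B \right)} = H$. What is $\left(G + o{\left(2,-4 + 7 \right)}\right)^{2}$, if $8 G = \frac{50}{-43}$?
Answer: $\frac{101761}{29584} \approx 3.4397$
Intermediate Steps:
$G = - \frac{25}{172}$ ($G = \frac{50 \frac{1}{-43}}{8} = \frac{50 \left(- \frac{1}{43}\right)}{8} = \frac{1}{8} \left(- \frac{50}{43}\right) = - \frac{25}{172} \approx -0.14535$)
$\left(G + o{\left(2,-4 + 7 \right)}\right)^{2} = \left(- \frac{25}{172} + 2\right)^{2} = \left(\frac{319}{172}\right)^{2} = \frac{101761}{29584}$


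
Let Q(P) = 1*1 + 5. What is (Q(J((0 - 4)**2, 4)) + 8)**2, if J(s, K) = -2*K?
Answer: 196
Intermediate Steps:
Q(P) = 6 (Q(P) = 1 + 5 = 6)
(Q(J((0 - 4)**2, 4)) + 8)**2 = (6 + 8)**2 = 14**2 = 196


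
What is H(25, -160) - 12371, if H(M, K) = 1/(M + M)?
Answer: -618549/50 ≈ -12371.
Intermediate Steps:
H(M, K) = 1/(2*M)
H(25, -160) - 12371 = (½)/25 - 12371 = (½)*(1/25) - 12371 = 1/50 - 12371 = -618549/50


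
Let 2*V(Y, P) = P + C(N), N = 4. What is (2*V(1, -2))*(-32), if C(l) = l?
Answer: -64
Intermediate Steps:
V(Y, P) = 2 + P/2 (V(Y, P) = (P + 4)/2 = (4 + P)/2 = 2 + P/2)
(2*V(1, -2))*(-32) = (2*(2 + (1/2)*(-2)))*(-32) = (2*(2 - 1))*(-32) = (2*1)*(-32) = 2*(-32) = -64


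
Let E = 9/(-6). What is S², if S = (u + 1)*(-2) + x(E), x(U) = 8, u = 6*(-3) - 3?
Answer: 2304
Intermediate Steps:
u = -21 (u = -18 - 3 = -21)
E = -3/2 (E = 9*(-⅙) = -3/2 ≈ -1.5000)
S = 48 (S = (-21 + 1)*(-2) + 8 = -20*(-2) + 8 = 40 + 8 = 48)
S² = 48² = 2304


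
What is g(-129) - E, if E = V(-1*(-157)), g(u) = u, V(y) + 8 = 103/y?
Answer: -19100/157 ≈ -121.66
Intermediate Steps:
V(y) = -8 + 103/y
E = -1153/157 (E = -8 + 103/((-1*(-157))) = -8 + 103/157 = -1153/157 ≈ -7.3439)
g(-129) - E = -129 - 1*(-1153/157) = -129 + 1153/157 = -19100/157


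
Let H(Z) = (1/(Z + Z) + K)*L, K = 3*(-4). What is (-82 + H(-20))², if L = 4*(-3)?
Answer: 388129/100 ≈ 3881.3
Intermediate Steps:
K = -12
L = -12
H(Z) = 144 - 6/Z (H(Z) = (1/(Z + Z) - 12)*(-12) = (1/(2*Z) - 12)*(-12) = (-12 + 1/(2*Z))*(-12) = 144 - 6/Z)
(-82 + H(-20))² = (-82 + (144 - 6/(-20)))² = (-82 + (144 - 6*(-1/20)))² = (-82 + (144 + 3/10))² = (-82 + 1443/10)² = (623/10)² = 388129/100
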